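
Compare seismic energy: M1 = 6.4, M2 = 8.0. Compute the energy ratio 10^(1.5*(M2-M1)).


M2 - M1 = 8.0 - 6.4 = 1.6
1.5 * 1.6 = 2.4
ratio = 10^2.4 = 251.19

251.19


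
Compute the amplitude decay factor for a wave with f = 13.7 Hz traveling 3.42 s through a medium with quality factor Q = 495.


pi*f*t/Q = pi*13.7*3.42/495 = 0.297366
A/A0 = exp(-0.297366) = 0.742772

0.742772


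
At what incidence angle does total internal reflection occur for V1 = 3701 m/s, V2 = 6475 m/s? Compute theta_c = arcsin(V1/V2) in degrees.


V1/V2 = 3701/6475 = 0.571583
theta_c = arcsin(0.571583) = 34.8607 degrees

34.8607


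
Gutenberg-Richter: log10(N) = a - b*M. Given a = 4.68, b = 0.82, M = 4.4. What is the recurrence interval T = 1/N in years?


log10(N) = 4.68 - 0.82*4.4 = 1.072
N = 10^1.072 = 11.803206
T = 1/N = 1/11.803206 = 0.0847 years

0.0847


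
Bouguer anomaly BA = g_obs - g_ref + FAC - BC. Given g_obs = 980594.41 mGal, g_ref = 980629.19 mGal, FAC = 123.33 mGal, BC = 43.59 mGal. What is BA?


BA = g_obs - g_ref + FAC - BC
= 980594.41 - 980629.19 + 123.33 - 43.59
= 44.96 mGal

44.96


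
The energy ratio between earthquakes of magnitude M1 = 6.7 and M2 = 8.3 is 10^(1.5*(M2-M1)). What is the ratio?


M2 - M1 = 8.3 - 6.7 = 1.6
1.5 * 1.6 = 2.4
ratio = 10^2.4 = 251.19

251.19


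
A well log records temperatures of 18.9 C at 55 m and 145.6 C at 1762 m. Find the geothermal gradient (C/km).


dT = 145.6 - 18.9 = 126.7 C
dz = 1762 - 55 = 1707 m
gradient = dT/dz * 1000 = 126.7/1707 * 1000 = 74.2238 C/km

74.2238


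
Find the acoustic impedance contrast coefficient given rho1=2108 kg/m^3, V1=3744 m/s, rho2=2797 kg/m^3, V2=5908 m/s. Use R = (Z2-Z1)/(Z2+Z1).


Z1 = 2108 * 3744 = 7892352
Z2 = 2797 * 5908 = 16524676
R = (16524676 - 7892352) / (16524676 + 7892352) = 8632324 / 24417028 = 0.3535

0.3535


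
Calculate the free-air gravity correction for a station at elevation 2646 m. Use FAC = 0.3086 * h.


FAC = 0.3086 * h
= 0.3086 * 2646
= 816.5556 mGal

816.5556


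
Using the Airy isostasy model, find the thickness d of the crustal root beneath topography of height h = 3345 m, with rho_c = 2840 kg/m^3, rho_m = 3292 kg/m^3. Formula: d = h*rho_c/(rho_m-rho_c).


rho_m - rho_c = 3292 - 2840 = 452
d = 3345 * 2840 / 452
= 9499800 / 452
= 21017.26 m

21017.26


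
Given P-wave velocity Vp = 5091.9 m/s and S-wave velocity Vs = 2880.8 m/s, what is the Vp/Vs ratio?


Vp/Vs = 5091.9 / 2880.8
= 1.7675

1.7675


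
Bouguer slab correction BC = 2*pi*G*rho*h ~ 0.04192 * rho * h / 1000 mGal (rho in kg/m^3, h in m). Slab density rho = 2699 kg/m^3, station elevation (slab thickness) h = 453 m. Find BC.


BC = 0.04192 * rho * h / 1000
= 0.04192 * 2699 * 453 / 1000
= 51.2534 mGal

51.2534


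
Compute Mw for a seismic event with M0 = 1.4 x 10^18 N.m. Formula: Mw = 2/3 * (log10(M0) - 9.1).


log10(M0) = log10(1.4 x 10^18) = 18.1461
Mw = 2/3 * (18.1461 - 9.1)
= 2/3 * 9.0461
= 6.03

6.03


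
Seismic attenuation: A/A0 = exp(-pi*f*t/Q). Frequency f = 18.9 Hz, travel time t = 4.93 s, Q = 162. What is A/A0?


pi*f*t/Q = pi*18.9*4.93/162 = 1.806939
A/A0 = exp(-1.806939) = 0.164156

0.164156


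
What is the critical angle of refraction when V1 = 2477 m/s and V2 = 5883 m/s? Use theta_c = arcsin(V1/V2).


V1/V2 = 2477/5883 = 0.421044
theta_c = arcsin(0.421044) = 24.9005 degrees

24.9005


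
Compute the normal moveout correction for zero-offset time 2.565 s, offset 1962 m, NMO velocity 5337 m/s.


x/Vnmo = 1962/5337 = 0.367622
(x/Vnmo)^2 = 0.135146
t0^2 = 6.579225
sqrt(6.579225 + 0.135146) = 2.59121
dt = 2.59121 - 2.565 = 0.02621

0.02621


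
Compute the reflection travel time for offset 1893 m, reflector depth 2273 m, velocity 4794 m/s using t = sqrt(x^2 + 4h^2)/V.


x^2 + 4h^2 = 1893^2 + 4*2273^2 = 3583449 + 20666116 = 24249565
sqrt(24249565) = 4924.3847
t = 4924.3847 / 4794 = 1.0272 s

1.0272


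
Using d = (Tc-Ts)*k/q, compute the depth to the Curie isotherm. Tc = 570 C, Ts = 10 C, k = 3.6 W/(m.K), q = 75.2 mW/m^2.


T_Curie - T_surf = 570 - 10 = 560 C
Convert q to W/m^2: 75.2 mW/m^2 = 0.0752 W/m^2
d = 560 * 3.6 / 0.0752 = 26808.51 m

26808.51


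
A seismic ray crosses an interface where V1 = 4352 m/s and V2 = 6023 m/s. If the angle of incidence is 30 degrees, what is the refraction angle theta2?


sin(theta1) = sin(30 deg) = 0.5
sin(theta2) = V2/V1 * sin(theta1) = 6023/4352 * 0.5 = 0.691981
theta2 = arcsin(0.691981) = 43.7871 degrees

43.7871


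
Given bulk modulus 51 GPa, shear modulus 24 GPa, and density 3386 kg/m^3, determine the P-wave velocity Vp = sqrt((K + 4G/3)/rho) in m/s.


First compute the effective modulus:
K + 4G/3 = 51e9 + 4*24e9/3 = 83000000000.0 Pa
Then divide by density:
83000000000.0 / 3386 = 24512699.3503 Pa/(kg/m^3)
Take the square root:
Vp = sqrt(24512699.3503) = 4951.03 m/s

4951.03


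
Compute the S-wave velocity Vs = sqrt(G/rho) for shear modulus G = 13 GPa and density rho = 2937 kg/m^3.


Convert G to Pa: G = 13e9 Pa
Compute G/rho = 13e9 / 2937 = 4426285.3252
Vs = sqrt(4426285.3252) = 2103.87 m/s

2103.87


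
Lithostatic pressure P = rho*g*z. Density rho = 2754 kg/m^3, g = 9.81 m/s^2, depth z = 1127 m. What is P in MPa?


P = rho * g * z / 1e6
= 2754 * 9.81 * 1127 / 1e6
= 30447865.98 / 1e6
= 30.4479 MPa

30.4479


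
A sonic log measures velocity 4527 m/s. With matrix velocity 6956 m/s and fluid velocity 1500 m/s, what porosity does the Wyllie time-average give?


1/V - 1/Vm = 1/4527 - 1/6956 = 7.714e-05
1/Vf - 1/Vm = 1/1500 - 1/6956 = 0.00052291
phi = 7.714e-05 / 0.00052291 = 0.1475

0.1475


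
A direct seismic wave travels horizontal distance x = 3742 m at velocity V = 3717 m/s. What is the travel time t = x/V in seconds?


t = x / V
= 3742 / 3717
= 1.0067 s

1.0067


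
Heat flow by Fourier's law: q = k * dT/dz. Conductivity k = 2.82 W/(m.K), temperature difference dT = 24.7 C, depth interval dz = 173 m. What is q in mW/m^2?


q = k * dT / dz * 1000
= 2.82 * 24.7 / 173 * 1000
= 0.402624 * 1000
= 402.6243 mW/m^2

402.6243


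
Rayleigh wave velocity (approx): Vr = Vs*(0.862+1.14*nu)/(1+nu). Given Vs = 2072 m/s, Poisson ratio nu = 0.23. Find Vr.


Numerator factor = 0.862 + 1.14*0.23 = 1.1242
Denominator = 1 + 0.23 = 1.23
Vr = 2072 * 1.1242 / 1.23 = 1893.77 m/s

1893.77


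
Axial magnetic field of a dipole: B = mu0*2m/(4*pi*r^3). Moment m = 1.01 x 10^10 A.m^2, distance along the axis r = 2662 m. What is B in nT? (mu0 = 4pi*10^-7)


m = 1.01 x 10^10 = 10100000000 A.m^2
2m = 20200000000 A.m^2
r^3 = 2662^3 = 18863581528
B = (4pi*10^-7) * 20200000000 / (4*pi * 18863581528) * 1e9
= 25384.068641 / 237046756595.03 * 1e9
= 107.0846 nT

107.0846


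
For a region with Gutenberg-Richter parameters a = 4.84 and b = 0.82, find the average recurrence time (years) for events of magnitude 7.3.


log10(N) = 4.84 - 0.82*7.3 = -1.146
N = 10^-1.146 = 0.07145
T = 1/N = 1/0.07145 = 13.9959 years

13.9959


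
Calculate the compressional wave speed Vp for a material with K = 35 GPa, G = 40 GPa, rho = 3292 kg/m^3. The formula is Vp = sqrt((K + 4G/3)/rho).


First compute the effective modulus:
K + 4G/3 = 35e9 + 4*40e9/3 = 88333333333.33 Pa
Then divide by density:
88333333333.33 / 3292 = 26832725.7999 Pa/(kg/m^3)
Take the square root:
Vp = sqrt(26832725.7999) = 5180.03 m/s

5180.03


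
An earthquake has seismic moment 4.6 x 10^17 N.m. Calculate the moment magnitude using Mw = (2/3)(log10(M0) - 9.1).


log10(M0) = log10(4.6 x 10^17) = 17.6628
Mw = 2/3 * (17.6628 - 9.1)
= 2/3 * 8.5628
= 5.71

5.71


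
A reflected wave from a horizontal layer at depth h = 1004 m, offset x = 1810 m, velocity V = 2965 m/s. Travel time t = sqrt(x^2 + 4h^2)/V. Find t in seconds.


x^2 + 4h^2 = 1810^2 + 4*1004^2 = 3276100 + 4032064 = 7308164
sqrt(7308164) = 2703.3616
t = 2703.3616 / 2965 = 0.9118 s

0.9118


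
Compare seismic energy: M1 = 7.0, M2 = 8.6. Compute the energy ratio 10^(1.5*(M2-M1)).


M2 - M1 = 8.6 - 7.0 = 1.6
1.5 * 1.6 = 2.4
ratio = 10^2.4 = 251.19

251.19


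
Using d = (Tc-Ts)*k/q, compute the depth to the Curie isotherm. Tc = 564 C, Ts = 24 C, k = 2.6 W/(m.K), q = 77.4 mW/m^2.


T_Curie - T_surf = 564 - 24 = 540 C
Convert q to W/m^2: 77.4 mW/m^2 = 0.0774 W/m^2
d = 540 * 2.6 / 0.0774 = 18139.53 m

18139.53


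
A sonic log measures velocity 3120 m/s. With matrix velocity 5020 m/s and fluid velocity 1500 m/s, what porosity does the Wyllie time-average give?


1/V - 1/Vm = 1/3120 - 1/5020 = 0.00012131
1/Vf - 1/Vm = 1/1500 - 1/5020 = 0.00046746
phi = 0.00012131 / 0.00046746 = 0.2595

0.2595


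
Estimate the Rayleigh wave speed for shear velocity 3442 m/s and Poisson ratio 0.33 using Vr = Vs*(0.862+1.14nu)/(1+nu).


Numerator factor = 0.862 + 1.14*0.33 = 1.2382
Denominator = 1 + 0.33 = 1.33
Vr = 3442 * 1.2382 / 1.33 = 3204.42 m/s

3204.42


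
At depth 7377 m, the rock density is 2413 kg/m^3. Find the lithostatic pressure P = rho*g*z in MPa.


P = rho * g * z / 1e6
= 2413 * 9.81 * 7377 / 1e6
= 174624876.81 / 1e6
= 174.6249 MPa

174.6249


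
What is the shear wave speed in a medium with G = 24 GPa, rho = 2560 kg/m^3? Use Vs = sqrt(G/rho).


Convert G to Pa: G = 24e9 Pa
Compute G/rho = 24e9 / 2560 = 9375000.0
Vs = sqrt(9375000.0) = 3061.86 m/s

3061.86


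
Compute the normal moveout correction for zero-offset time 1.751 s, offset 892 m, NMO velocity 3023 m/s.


x/Vnmo = 892/3023 = 0.295071
(x/Vnmo)^2 = 0.087067
t0^2 = 3.066001
sqrt(3.066001 + 0.087067) = 1.775688
dt = 1.775688 - 1.751 = 0.024688

0.024688


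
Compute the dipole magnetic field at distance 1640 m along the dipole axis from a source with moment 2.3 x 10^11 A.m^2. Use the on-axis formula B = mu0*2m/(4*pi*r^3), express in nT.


m = 2.3 x 10^11 = 230000000000 A.m^2
2m = 460000000000 A.m^2
r^3 = 1640^3 = 4410944000
B = (4pi*10^-7) * 460000000000 / (4*pi * 4410944000) * 1e9
= 578053.048261 / 55429557063.18 * 1e9
= 10428.6067 nT

10428.6067


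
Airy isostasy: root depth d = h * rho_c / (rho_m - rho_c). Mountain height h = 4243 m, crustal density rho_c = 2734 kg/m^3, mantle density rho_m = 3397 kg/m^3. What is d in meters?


rho_m - rho_c = 3397 - 2734 = 663
d = 4243 * 2734 / 663
= 11600362 / 663
= 17496.78 m

17496.78


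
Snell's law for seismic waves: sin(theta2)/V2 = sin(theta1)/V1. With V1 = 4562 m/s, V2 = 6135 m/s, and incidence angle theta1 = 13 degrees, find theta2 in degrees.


sin(theta1) = sin(13 deg) = 0.224951
sin(theta2) = V2/V1 * sin(theta1) = 6135/4562 * 0.224951 = 0.302515
theta2 = arcsin(0.302515) = 17.6087 degrees

17.6087


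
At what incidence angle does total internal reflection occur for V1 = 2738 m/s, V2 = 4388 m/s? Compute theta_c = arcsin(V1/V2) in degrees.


V1/V2 = 2738/4388 = 0.623974
theta_c = arcsin(0.623974) = 38.607 degrees

38.607


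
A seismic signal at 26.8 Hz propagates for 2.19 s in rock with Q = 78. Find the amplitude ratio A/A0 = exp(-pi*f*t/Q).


pi*f*t/Q = pi*26.8*2.19/78 = 2.363928
A/A0 = exp(-2.363928) = 0.09405

0.09405


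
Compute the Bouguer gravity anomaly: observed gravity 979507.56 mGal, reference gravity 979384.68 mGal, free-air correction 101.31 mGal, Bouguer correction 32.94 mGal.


BA = g_obs - g_ref + FAC - BC
= 979507.56 - 979384.68 + 101.31 - 32.94
= 191.25 mGal

191.25


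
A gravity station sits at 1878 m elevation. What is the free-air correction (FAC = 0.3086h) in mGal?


FAC = 0.3086 * h
= 0.3086 * 1878
= 579.5508 mGal

579.5508


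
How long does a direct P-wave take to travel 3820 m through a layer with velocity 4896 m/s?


t = x / V
= 3820 / 4896
= 0.7802 s

0.7802


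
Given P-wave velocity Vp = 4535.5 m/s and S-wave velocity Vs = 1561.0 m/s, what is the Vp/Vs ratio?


Vp/Vs = 4535.5 / 1561.0
= 2.9055

2.9055


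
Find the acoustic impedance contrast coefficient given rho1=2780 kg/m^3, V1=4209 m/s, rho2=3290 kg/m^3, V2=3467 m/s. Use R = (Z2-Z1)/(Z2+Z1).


Z1 = 2780 * 4209 = 11701020
Z2 = 3290 * 3467 = 11406430
R = (11406430 - 11701020) / (11406430 + 11701020) = -294590 / 23107450 = -0.0127

-0.0127


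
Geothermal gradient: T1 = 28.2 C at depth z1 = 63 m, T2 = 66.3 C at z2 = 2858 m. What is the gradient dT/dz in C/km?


dT = 66.3 - 28.2 = 38.1 C
dz = 2858 - 63 = 2795 m
gradient = dT/dz * 1000 = 38.1/2795 * 1000 = 13.6315 C/km

13.6315


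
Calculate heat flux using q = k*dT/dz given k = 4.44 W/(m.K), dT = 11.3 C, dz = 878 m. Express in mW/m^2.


q = k * dT / dz * 1000
= 4.44 * 11.3 / 878 * 1000
= 0.057144 * 1000
= 57.1435 mW/m^2

57.1435


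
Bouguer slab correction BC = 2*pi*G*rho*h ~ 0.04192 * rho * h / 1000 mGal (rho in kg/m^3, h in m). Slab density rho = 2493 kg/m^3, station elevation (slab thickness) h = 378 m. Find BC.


BC = 0.04192 * rho * h / 1000
= 0.04192 * 2493 * 378 / 1000
= 39.5035 mGal

39.5035


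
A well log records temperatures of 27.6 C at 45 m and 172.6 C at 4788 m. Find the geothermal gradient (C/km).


dT = 172.6 - 27.6 = 145.0 C
dz = 4788 - 45 = 4743 m
gradient = dT/dz * 1000 = 145.0/4743 * 1000 = 30.5714 C/km

30.5714


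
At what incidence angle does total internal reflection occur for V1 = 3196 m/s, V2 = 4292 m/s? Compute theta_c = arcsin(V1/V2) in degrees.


V1/V2 = 3196/4292 = 0.744641
theta_c = arcsin(0.744641) = 48.1283 degrees

48.1283


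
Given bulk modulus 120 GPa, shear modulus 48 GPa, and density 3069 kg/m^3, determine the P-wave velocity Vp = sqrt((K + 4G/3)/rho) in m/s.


First compute the effective modulus:
K + 4G/3 = 120e9 + 4*48e9/3 = 184000000000.0 Pa
Then divide by density:
184000000000.0 / 3069 = 59954382.535 Pa/(kg/m^3)
Take the square root:
Vp = sqrt(59954382.535) = 7743.02 m/s

7743.02


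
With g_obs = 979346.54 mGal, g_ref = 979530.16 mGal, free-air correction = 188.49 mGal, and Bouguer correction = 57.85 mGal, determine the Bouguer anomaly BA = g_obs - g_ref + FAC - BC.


BA = g_obs - g_ref + FAC - BC
= 979346.54 - 979530.16 + 188.49 - 57.85
= -52.98 mGal

-52.98


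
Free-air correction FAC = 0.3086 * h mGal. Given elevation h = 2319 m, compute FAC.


FAC = 0.3086 * h
= 0.3086 * 2319
= 715.6434 mGal

715.6434


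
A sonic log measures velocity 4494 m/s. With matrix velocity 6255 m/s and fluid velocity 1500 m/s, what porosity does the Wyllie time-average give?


1/V - 1/Vm = 1/4494 - 1/6255 = 6.265e-05
1/Vf - 1/Vm = 1/1500 - 1/6255 = 0.00050679
phi = 6.265e-05 / 0.00050679 = 0.1236

0.1236


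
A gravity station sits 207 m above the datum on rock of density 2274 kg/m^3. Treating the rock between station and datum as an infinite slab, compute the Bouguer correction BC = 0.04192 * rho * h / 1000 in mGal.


BC = 0.04192 * rho * h / 1000
= 0.04192 * 2274 * 207 / 1000
= 19.7325 mGal

19.7325


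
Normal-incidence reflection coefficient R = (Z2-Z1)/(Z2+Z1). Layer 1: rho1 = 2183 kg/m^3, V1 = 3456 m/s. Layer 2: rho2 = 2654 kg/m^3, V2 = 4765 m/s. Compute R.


Z1 = 2183 * 3456 = 7544448
Z2 = 2654 * 4765 = 12646310
R = (12646310 - 7544448) / (12646310 + 7544448) = 5101862 / 20190758 = 0.2527

0.2527


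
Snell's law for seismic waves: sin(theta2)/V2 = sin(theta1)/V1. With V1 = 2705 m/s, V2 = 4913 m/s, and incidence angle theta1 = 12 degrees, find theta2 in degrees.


sin(theta1) = sin(12 deg) = 0.207912
sin(theta2) = V2/V1 * sin(theta1) = 4913/2705 * 0.207912 = 0.377623
theta2 = arcsin(0.377623) = 22.1865 degrees

22.1865


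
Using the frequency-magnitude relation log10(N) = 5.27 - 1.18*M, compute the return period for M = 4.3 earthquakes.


log10(N) = 5.27 - 1.18*4.3 = 0.196
N = 10^0.196 = 1.570363
T = 1/N = 1/1.570363 = 0.6368 years

0.6368


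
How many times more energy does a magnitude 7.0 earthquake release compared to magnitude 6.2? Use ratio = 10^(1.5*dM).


M2 - M1 = 7.0 - 6.2 = 0.8
1.5 * 0.8 = 1.2
ratio = 10^1.2 = 15.85

15.85


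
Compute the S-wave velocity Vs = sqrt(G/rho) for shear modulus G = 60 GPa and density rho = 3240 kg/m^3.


Convert G to Pa: G = 60e9 Pa
Compute G/rho = 60e9 / 3240 = 18518518.5185
Vs = sqrt(18518518.5185) = 4303.31 m/s

4303.31


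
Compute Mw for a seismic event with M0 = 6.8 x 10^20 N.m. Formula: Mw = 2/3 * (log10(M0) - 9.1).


log10(M0) = log10(6.8 x 10^20) = 20.8325
Mw = 2/3 * (20.8325 - 9.1)
= 2/3 * 11.7325
= 7.82

7.82


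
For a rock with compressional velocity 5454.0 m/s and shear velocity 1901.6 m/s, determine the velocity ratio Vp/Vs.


Vp/Vs = 5454.0 / 1901.6
= 2.8681

2.8681


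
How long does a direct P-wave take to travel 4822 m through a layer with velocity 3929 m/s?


t = x / V
= 4822 / 3929
= 1.2273 s

1.2273


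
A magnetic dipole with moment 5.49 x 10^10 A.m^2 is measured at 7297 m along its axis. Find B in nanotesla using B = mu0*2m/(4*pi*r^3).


m = 5.49 x 10^10 = 54900000000 A.m^2
2m = 109800000000 A.m^2
r^3 = 7297^3 = 388537587073
B = (4pi*10^-7) * 109800000000 / (4*pi * 388537587073) * 1e9
= 137978.749346 / 4882507316768.17 * 1e9
= 28.2598 nT

28.2598


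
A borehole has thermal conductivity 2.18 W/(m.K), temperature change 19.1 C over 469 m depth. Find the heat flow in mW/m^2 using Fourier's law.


q = k * dT / dz * 1000
= 2.18 * 19.1 / 469 * 1000
= 0.08878 * 1000
= 88.7804 mW/m^2

88.7804


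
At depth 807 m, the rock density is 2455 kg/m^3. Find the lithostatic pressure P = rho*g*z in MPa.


P = rho * g * z / 1e6
= 2455 * 9.81 * 807 / 1e6
= 19435424.85 / 1e6
= 19.4354 MPa

19.4354


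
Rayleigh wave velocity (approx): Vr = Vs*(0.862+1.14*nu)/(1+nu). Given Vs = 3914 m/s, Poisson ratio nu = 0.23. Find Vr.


Numerator factor = 0.862 + 1.14*0.23 = 1.1242
Denominator = 1 + 0.23 = 1.23
Vr = 3914 * 1.1242 / 1.23 = 3577.33 m/s

3577.33


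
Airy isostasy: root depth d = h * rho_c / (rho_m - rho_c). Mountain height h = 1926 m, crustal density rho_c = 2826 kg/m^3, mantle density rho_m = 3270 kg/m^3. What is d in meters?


rho_m - rho_c = 3270 - 2826 = 444
d = 1926 * 2826 / 444
= 5442876 / 444
= 12258.73 m

12258.73


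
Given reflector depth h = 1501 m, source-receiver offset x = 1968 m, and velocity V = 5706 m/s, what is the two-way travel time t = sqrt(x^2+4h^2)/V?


x^2 + 4h^2 = 1968^2 + 4*1501^2 = 3873024 + 9012004 = 12885028
sqrt(12885028) = 3589.5721
t = 3589.5721 / 5706 = 0.6291 s

0.6291


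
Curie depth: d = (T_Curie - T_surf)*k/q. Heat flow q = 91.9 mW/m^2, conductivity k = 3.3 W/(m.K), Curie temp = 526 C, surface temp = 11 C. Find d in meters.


T_Curie - T_surf = 526 - 11 = 515 C
Convert q to W/m^2: 91.9 mW/m^2 = 0.0919 W/m^2
d = 515 * 3.3 / 0.0919 = 18492.93 m

18492.93


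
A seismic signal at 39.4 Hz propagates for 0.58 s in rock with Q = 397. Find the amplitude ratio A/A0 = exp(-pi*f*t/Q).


pi*f*t/Q = pi*39.4*0.58/397 = 0.180835
A/A0 = exp(-0.180835) = 0.834573

0.834573


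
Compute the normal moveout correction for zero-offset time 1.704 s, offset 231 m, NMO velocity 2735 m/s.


x/Vnmo = 231/2735 = 0.084461
(x/Vnmo)^2 = 0.007134
t0^2 = 2.903616
sqrt(2.903616 + 0.007134) = 1.706092
dt = 1.706092 - 1.704 = 0.002092

0.002092


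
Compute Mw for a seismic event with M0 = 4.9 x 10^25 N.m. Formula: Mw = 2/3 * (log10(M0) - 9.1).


log10(M0) = log10(4.9 x 10^25) = 25.6902
Mw = 2/3 * (25.6902 - 9.1)
= 2/3 * 16.5902
= 11.06

11.06


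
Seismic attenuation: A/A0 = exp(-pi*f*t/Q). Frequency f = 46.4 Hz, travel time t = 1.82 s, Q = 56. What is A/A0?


pi*f*t/Q = pi*46.4*1.82/56 = 4.737522
A/A0 = exp(-4.737522) = 0.00876

0.00876


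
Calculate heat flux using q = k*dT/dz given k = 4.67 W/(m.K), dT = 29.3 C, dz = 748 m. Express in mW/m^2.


q = k * dT / dz * 1000
= 4.67 * 29.3 / 748 * 1000
= 0.182929 * 1000
= 182.9291 mW/m^2

182.9291


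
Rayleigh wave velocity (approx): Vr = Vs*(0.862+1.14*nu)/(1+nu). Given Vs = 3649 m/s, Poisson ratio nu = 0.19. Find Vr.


Numerator factor = 0.862 + 1.14*0.19 = 1.0786
Denominator = 1 + 0.19 = 1.19
Vr = 3649 * 1.0786 / 1.19 = 3307.4 m/s

3307.4


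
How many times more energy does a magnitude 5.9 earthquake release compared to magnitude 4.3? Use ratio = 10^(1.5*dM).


M2 - M1 = 5.9 - 4.3 = 1.6
1.5 * 1.6 = 2.4
ratio = 10^2.4 = 251.19

251.19


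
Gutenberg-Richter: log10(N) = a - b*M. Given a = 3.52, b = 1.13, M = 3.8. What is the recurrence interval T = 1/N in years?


log10(N) = 3.52 - 1.13*3.8 = -0.774
N = 10^-0.774 = 0.168267
T = 1/N = 1/0.168267 = 5.9429 years

5.9429


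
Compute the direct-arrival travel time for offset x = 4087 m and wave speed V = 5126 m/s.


t = x / V
= 4087 / 5126
= 0.7973 s

0.7973


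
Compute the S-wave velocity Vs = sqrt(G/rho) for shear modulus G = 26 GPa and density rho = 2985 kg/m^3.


Convert G to Pa: G = 26e9 Pa
Compute G/rho = 26e9 / 2985 = 8710217.7554
Vs = sqrt(8710217.7554) = 2951.31 m/s

2951.31


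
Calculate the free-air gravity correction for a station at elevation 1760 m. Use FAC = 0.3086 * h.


FAC = 0.3086 * h
= 0.3086 * 1760
= 543.136 mGal

543.136


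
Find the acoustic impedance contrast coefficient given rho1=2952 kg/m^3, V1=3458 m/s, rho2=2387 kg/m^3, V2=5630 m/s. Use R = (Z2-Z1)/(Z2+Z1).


Z1 = 2952 * 3458 = 10208016
Z2 = 2387 * 5630 = 13438810
R = (13438810 - 10208016) / (13438810 + 10208016) = 3230794 / 23646826 = 0.1366

0.1366


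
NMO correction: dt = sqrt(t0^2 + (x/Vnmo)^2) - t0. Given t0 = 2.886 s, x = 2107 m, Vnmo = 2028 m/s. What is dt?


x/Vnmo = 2107/2028 = 1.038955
(x/Vnmo)^2 = 1.079427
t0^2 = 8.328996
sqrt(8.328996 + 1.079427) = 3.067315
dt = 3.067315 - 2.886 = 0.181315

0.181315


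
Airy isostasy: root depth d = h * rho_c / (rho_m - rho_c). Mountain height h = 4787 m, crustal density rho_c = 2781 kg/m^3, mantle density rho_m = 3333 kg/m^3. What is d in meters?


rho_m - rho_c = 3333 - 2781 = 552
d = 4787 * 2781 / 552
= 13312647 / 552
= 24117.11 m

24117.11


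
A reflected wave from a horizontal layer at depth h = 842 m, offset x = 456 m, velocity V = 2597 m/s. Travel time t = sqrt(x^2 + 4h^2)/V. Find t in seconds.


x^2 + 4h^2 = 456^2 + 4*842^2 = 207936 + 2835856 = 3043792
sqrt(3043792) = 1744.6467
t = 1744.6467 / 2597 = 0.6718 s

0.6718


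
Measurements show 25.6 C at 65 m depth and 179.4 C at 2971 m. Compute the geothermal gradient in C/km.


dT = 179.4 - 25.6 = 153.8 C
dz = 2971 - 65 = 2906 m
gradient = dT/dz * 1000 = 153.8/2906 * 1000 = 52.925 C/km

52.925


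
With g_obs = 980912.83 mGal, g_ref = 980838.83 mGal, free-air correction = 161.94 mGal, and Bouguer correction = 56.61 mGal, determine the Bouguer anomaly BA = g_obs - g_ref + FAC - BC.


BA = g_obs - g_ref + FAC - BC
= 980912.83 - 980838.83 + 161.94 - 56.61
= 179.33 mGal

179.33


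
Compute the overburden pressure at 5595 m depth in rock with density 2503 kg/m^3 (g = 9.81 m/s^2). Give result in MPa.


P = rho * g * z / 1e6
= 2503 * 9.81 * 5595 / 1e6
= 137382035.85 / 1e6
= 137.382 MPa

137.382


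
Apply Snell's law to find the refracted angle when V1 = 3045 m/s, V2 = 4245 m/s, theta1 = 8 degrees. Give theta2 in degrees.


sin(theta1) = sin(8 deg) = 0.139173
sin(theta2) = V2/V1 * sin(theta1) = 4245/3045 * 0.139173 = 0.19402
theta2 = arcsin(0.19402) = 11.1875 degrees

11.1875


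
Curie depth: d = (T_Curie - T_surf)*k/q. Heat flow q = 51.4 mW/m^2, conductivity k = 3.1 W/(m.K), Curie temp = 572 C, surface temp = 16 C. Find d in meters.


T_Curie - T_surf = 572 - 16 = 556 C
Convert q to W/m^2: 51.4 mW/m^2 = 0.0514 W/m^2
d = 556 * 3.1 / 0.0514 = 33533.07 m

33533.07


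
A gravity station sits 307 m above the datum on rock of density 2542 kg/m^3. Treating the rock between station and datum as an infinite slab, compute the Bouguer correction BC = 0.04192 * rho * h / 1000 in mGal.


BC = 0.04192 * rho * h / 1000
= 0.04192 * 2542 * 307 / 1000
= 32.7141 mGal

32.7141


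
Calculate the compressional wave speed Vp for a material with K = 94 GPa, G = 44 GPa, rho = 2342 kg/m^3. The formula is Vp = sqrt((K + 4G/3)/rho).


First compute the effective modulus:
K + 4G/3 = 94e9 + 4*44e9/3 = 152666666666.67 Pa
Then divide by density:
152666666666.67 / 2342 = 65186450.3274 Pa/(kg/m^3)
Take the square root:
Vp = sqrt(65186450.3274) = 8073.81 m/s

8073.81


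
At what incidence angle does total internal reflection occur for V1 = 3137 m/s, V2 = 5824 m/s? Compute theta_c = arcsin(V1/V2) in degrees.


V1/V2 = 3137/5824 = 0.538633
theta_c = arcsin(0.538633) = 32.5906 degrees

32.5906


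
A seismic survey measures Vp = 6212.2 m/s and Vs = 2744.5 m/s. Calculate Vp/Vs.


Vp/Vs = 6212.2 / 2744.5
= 2.2635

2.2635


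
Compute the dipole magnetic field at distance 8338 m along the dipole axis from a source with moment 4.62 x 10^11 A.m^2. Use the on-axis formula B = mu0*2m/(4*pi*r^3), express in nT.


m = 4.62 x 10^11 = 462000000000 A.m^2
2m = 924000000000 A.m^2
r^3 = 8338^3 = 579676470472
B = (4pi*10^-7) * 924000000000 / (4*pi * 579676470472) * 1e9
= 1161132.644767 / 7284429364374.78 * 1e9
= 159.3993 nT

159.3993


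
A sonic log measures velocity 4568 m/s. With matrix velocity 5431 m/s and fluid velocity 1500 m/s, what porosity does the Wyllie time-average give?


1/V - 1/Vm = 1/4568 - 1/5431 = 3.479e-05
1/Vf - 1/Vm = 1/1500 - 1/5431 = 0.00048254
phi = 3.479e-05 / 0.00048254 = 0.0721

0.0721


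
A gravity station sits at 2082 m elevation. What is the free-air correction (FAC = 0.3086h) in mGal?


FAC = 0.3086 * h
= 0.3086 * 2082
= 642.5052 mGal

642.5052


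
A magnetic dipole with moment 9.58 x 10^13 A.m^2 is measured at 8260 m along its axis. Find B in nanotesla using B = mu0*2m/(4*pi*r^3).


m = 9.58 x 10^13 = 95800000000000 A.m^2
2m = 191600000000000 A.m^2
r^3 = 8260^3 = 563559976000
B = (4pi*10^-7) * 191600000000000 / (4*pi * 563559976000) * 1e9
= 240771660.971122 / 7081903521835.36 * 1e9
= 33998.156 nT

33998.156


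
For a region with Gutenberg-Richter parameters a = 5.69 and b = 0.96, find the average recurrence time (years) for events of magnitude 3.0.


log10(N) = 5.69 - 0.96*3.0 = 2.81
N = 10^2.81 = 645.654229
T = 1/N = 1/645.654229 = 0.0015 years

0.0015


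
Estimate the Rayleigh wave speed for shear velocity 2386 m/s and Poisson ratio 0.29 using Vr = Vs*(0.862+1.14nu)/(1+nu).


Numerator factor = 0.862 + 1.14*0.29 = 1.1926
Denominator = 1 + 0.29 = 1.29
Vr = 2386 * 1.1926 / 1.29 = 2205.85 m/s

2205.85


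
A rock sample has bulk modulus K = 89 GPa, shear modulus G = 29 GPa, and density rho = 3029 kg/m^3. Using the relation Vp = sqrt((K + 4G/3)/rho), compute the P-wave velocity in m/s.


First compute the effective modulus:
K + 4G/3 = 89e9 + 4*29e9/3 = 127666666666.67 Pa
Then divide by density:
127666666666.67 / 3029 = 42148123.6932 Pa/(kg/m^3)
Take the square root:
Vp = sqrt(42148123.6932) = 6492.16 m/s

6492.16


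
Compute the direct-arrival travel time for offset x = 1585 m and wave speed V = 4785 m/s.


t = x / V
= 1585 / 4785
= 0.3312 s

0.3312


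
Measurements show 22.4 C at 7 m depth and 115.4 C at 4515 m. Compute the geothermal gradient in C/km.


dT = 115.4 - 22.4 = 93.0 C
dz = 4515 - 7 = 4508 m
gradient = dT/dz * 1000 = 93.0/4508 * 1000 = 20.63 C/km

20.63


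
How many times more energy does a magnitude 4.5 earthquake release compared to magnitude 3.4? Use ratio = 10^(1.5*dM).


M2 - M1 = 4.5 - 3.4 = 1.1
1.5 * 1.1 = 1.65
ratio = 10^1.65 = 44.67

44.67


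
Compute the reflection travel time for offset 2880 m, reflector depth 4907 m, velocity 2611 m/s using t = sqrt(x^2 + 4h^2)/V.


x^2 + 4h^2 = 2880^2 + 4*4907^2 = 8294400 + 96314596 = 104608996
sqrt(104608996) = 10227.8539
t = 10227.8539 / 2611 = 3.9172 s

3.9172


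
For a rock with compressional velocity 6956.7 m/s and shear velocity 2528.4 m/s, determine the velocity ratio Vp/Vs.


Vp/Vs = 6956.7 / 2528.4
= 2.7514

2.7514


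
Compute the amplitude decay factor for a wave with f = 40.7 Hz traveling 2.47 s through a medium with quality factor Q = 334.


pi*f*t/Q = pi*40.7*2.47/334 = 0.945572
A/A0 = exp(-0.945572) = 0.388457

0.388457


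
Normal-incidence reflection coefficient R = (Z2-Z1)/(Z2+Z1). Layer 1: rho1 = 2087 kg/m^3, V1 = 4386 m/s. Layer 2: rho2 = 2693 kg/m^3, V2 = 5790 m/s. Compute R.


Z1 = 2087 * 4386 = 9153582
Z2 = 2693 * 5790 = 15592470
R = (15592470 - 9153582) / (15592470 + 9153582) = 6438888 / 24746052 = 0.2602

0.2602


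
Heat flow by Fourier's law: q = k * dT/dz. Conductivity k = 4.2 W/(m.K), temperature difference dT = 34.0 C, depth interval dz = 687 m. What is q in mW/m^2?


q = k * dT / dz * 1000
= 4.2 * 34.0 / 687 * 1000
= 0.20786 * 1000
= 207.8603 mW/m^2

207.8603


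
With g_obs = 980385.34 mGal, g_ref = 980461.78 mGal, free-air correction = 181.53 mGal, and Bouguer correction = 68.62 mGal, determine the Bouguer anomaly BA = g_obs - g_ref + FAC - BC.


BA = g_obs - g_ref + FAC - BC
= 980385.34 - 980461.78 + 181.53 - 68.62
= 36.47 mGal

36.47


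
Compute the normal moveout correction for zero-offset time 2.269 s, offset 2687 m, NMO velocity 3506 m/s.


x/Vnmo = 2687/3506 = 0.7664
(x/Vnmo)^2 = 0.58737
t0^2 = 5.148361
sqrt(5.148361 + 0.58737) = 2.394939
dt = 2.394939 - 2.269 = 0.125939

0.125939


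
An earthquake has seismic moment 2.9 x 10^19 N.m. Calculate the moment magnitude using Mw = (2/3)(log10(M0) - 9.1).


log10(M0) = log10(2.9 x 10^19) = 19.4624
Mw = 2/3 * (19.4624 - 9.1)
= 2/3 * 10.3624
= 6.91

6.91


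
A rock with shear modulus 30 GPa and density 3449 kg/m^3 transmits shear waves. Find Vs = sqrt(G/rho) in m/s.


Convert G to Pa: G = 30e9 Pa
Compute G/rho = 30e9 / 3449 = 8698173.3836
Vs = sqrt(8698173.3836) = 2949.27 m/s

2949.27


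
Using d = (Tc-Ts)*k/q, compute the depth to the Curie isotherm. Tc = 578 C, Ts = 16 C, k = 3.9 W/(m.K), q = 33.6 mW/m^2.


T_Curie - T_surf = 578 - 16 = 562 C
Convert q to W/m^2: 33.6 mW/m^2 = 0.0336 W/m^2
d = 562 * 3.9 / 0.0336 = 65232.14 m

65232.14


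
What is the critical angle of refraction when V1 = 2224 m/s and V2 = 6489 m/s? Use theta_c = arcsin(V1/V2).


V1/V2 = 2224/6489 = 0.342734
theta_c = arcsin(0.342734) = 20.0435 degrees

20.0435


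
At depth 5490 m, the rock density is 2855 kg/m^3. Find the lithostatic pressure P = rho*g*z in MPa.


P = rho * g * z / 1e6
= 2855 * 9.81 * 5490 / 1e6
= 153761449.5 / 1e6
= 153.7614 MPa

153.7614


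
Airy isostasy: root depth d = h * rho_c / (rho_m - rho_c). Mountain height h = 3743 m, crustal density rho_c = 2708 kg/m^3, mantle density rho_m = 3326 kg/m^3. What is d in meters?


rho_m - rho_c = 3326 - 2708 = 618
d = 3743 * 2708 / 618
= 10136044 / 618
= 16401.37 m

16401.37


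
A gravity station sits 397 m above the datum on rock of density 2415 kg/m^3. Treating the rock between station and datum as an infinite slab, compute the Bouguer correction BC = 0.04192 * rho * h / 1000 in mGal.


BC = 0.04192 * rho * h / 1000
= 0.04192 * 2415 * 397 / 1000
= 40.191 mGal

40.191


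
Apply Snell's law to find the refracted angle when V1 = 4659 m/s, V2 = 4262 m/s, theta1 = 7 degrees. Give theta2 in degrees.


sin(theta1) = sin(7 deg) = 0.121869
sin(theta2) = V2/V1 * sin(theta1) = 4262/4659 * 0.121869 = 0.111485
theta2 = arcsin(0.111485) = 6.4009 degrees

6.4009


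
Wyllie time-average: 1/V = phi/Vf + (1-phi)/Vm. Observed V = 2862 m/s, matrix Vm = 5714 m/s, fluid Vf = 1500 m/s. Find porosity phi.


1/V - 1/Vm = 1/2862 - 1/5714 = 0.0001744
1/Vf - 1/Vm = 1/1500 - 1/5714 = 0.00049166
phi = 0.0001744 / 0.00049166 = 0.3547

0.3547


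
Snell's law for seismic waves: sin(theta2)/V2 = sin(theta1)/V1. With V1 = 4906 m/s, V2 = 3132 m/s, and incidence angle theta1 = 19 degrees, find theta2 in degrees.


sin(theta1) = sin(19 deg) = 0.325568
sin(theta2) = V2/V1 * sin(theta1) = 3132/4906 * 0.325568 = 0.207843
theta2 = arcsin(0.207843) = 11.996 degrees

11.996


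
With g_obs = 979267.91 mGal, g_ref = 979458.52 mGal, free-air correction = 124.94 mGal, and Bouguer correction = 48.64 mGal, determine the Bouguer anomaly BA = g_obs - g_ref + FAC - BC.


BA = g_obs - g_ref + FAC - BC
= 979267.91 - 979458.52 + 124.94 - 48.64
= -114.31 mGal

-114.31


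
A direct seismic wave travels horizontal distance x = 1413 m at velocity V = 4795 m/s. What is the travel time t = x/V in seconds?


t = x / V
= 1413 / 4795
= 0.2947 s

0.2947


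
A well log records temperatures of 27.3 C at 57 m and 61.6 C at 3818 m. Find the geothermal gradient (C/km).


dT = 61.6 - 27.3 = 34.3 C
dz = 3818 - 57 = 3761 m
gradient = dT/dz * 1000 = 34.3/3761 * 1000 = 9.1199 C/km

9.1199


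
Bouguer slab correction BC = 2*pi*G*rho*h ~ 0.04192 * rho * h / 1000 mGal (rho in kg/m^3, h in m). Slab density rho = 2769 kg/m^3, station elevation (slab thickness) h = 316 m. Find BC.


BC = 0.04192 * rho * h / 1000
= 0.04192 * 2769 * 316 / 1000
= 36.6802 mGal

36.6802


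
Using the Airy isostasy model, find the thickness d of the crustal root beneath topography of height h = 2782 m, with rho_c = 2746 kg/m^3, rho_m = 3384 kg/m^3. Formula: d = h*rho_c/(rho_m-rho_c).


rho_m - rho_c = 3384 - 2746 = 638
d = 2782 * 2746 / 638
= 7639372 / 638
= 11973.94 m

11973.94


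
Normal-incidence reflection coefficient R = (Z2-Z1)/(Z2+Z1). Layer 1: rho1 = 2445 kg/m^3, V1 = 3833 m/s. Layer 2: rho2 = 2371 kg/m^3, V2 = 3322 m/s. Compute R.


Z1 = 2445 * 3833 = 9371685
Z2 = 2371 * 3322 = 7876462
R = (7876462 - 9371685) / (7876462 + 9371685) = -1495223 / 17248147 = -0.0867

-0.0867


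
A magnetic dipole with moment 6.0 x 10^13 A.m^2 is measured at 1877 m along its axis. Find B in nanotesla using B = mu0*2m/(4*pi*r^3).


m = 6.0 x 10^13 = 60000000000000 A.m^2
2m = 120000000000000 A.m^2
r^3 = 1877^3 = 6612913133
B = (4pi*10^-7) * 120000000000000 / (4*pi * 6612913133) * 1e9
= 150796447.37231 / 83100317269.84 * 1e9
= 1814631.4277 nT

1814631.4277


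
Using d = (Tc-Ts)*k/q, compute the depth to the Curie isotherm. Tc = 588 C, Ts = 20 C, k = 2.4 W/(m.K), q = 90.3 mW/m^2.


T_Curie - T_surf = 588 - 20 = 568 C
Convert q to W/m^2: 90.3 mW/m^2 = 0.0903 W/m^2
d = 568 * 2.4 / 0.0903 = 15096.35 m

15096.35


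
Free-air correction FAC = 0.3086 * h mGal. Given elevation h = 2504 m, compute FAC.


FAC = 0.3086 * h
= 0.3086 * 2504
= 772.7344 mGal

772.7344


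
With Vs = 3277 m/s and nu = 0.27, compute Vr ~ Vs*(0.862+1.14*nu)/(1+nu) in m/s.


Numerator factor = 0.862 + 1.14*0.27 = 1.1698
Denominator = 1 + 0.27 = 1.27
Vr = 3277 * 1.1698 / 1.27 = 3018.45 m/s

3018.45


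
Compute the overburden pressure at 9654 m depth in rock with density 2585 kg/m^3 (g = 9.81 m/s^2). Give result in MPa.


P = rho * g * z / 1e6
= 2585 * 9.81 * 9654 / 1e6
= 244814337.9 / 1e6
= 244.8143 MPa

244.8143


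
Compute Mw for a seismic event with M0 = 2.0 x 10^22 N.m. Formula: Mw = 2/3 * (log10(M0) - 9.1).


log10(M0) = log10(2.0 x 10^22) = 22.301
Mw = 2/3 * (22.301 - 9.1)
= 2/3 * 13.201
= 8.8

8.8


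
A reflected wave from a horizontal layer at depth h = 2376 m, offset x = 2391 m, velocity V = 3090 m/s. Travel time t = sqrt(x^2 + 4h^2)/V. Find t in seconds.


x^2 + 4h^2 = 2391^2 + 4*2376^2 = 5716881 + 22581504 = 28298385
sqrt(28298385) = 5319.6226
t = 5319.6226 / 3090 = 1.7216 s

1.7216


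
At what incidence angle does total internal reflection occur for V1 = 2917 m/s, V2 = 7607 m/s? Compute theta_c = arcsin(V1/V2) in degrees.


V1/V2 = 2917/7607 = 0.383463
theta_c = arcsin(0.383463) = 22.5483 degrees

22.5483


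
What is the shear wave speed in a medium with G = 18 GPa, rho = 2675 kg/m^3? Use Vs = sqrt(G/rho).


Convert G to Pa: G = 18e9 Pa
Compute G/rho = 18e9 / 2675 = 6728971.9626
Vs = sqrt(6728971.9626) = 2594.03 m/s

2594.03


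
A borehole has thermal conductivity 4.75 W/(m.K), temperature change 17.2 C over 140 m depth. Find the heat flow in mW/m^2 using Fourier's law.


q = k * dT / dz * 1000
= 4.75 * 17.2 / 140 * 1000
= 0.583571 * 1000
= 583.5714 mW/m^2

583.5714


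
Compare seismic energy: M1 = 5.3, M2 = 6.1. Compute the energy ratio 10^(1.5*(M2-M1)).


M2 - M1 = 6.1 - 5.3 = 0.8
1.5 * 0.8 = 1.2
ratio = 10^1.2 = 15.85

15.85


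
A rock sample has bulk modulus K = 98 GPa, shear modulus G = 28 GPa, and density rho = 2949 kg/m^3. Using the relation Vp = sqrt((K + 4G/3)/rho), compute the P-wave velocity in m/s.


First compute the effective modulus:
K + 4G/3 = 98e9 + 4*28e9/3 = 135333333333.33 Pa
Then divide by density:
135333333333.33 / 2949 = 45891262.5749 Pa/(kg/m^3)
Take the square root:
Vp = sqrt(45891262.5749) = 6774.31 m/s

6774.31


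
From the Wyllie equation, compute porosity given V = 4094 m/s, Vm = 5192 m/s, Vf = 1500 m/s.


1/V - 1/Vm = 1/4094 - 1/5192 = 5.166e-05
1/Vf - 1/Vm = 1/1500 - 1/5192 = 0.00047406
phi = 5.166e-05 / 0.00047406 = 0.109

0.109


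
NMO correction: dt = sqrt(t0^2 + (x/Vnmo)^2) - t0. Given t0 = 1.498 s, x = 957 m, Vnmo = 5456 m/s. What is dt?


x/Vnmo = 957/5456 = 0.175403
(x/Vnmo)^2 = 0.030766
t0^2 = 2.244004
sqrt(2.244004 + 0.030766) = 1.508234
dt = 1.508234 - 1.498 = 0.010234

0.010234


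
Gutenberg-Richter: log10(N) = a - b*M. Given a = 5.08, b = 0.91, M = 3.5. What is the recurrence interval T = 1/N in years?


log10(N) = 5.08 - 0.91*3.5 = 1.895
N = 10^1.895 = 78.523563
T = 1/N = 1/78.523563 = 0.0127 years

0.0127


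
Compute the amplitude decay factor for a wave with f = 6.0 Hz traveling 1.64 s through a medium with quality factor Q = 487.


pi*f*t/Q = pi*6.0*1.64/487 = 0.063477
A/A0 = exp(-0.063477) = 0.938496

0.938496


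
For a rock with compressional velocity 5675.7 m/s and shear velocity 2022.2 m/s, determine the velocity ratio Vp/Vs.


Vp/Vs = 5675.7 / 2022.2
= 2.8067

2.8067


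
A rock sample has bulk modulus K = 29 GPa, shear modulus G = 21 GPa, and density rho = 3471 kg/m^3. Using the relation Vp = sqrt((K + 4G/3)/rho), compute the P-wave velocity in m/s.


First compute the effective modulus:
K + 4G/3 = 29e9 + 4*21e9/3 = 57000000000.0 Pa
Then divide by density:
57000000000.0 / 3471 = 16421780.4667 Pa/(kg/m^3)
Take the square root:
Vp = sqrt(16421780.4667) = 4052.38 m/s

4052.38


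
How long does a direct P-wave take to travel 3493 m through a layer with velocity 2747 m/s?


t = x / V
= 3493 / 2747
= 1.2716 s

1.2716


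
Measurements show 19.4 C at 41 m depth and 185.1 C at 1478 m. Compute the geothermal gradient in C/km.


dT = 185.1 - 19.4 = 165.7 C
dz = 1478 - 41 = 1437 m
gradient = dT/dz * 1000 = 165.7/1437 * 1000 = 115.3097 C/km

115.3097


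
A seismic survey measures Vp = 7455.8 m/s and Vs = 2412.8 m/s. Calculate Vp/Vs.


Vp/Vs = 7455.8 / 2412.8
= 3.0901

3.0901


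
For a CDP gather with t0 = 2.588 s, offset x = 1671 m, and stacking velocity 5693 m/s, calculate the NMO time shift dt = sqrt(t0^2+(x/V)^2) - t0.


x/Vnmo = 1671/5693 = 0.293518
(x/Vnmo)^2 = 0.086153
t0^2 = 6.697744
sqrt(6.697744 + 0.086153) = 2.604592
dt = 2.604592 - 2.588 = 0.016592

0.016592


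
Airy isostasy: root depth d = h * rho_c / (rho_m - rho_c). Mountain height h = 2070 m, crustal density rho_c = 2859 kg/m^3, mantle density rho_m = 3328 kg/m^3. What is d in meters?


rho_m - rho_c = 3328 - 2859 = 469
d = 2070 * 2859 / 469
= 5918130 / 469
= 12618.61 m

12618.61


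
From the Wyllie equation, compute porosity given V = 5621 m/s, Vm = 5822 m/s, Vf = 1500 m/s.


1/V - 1/Vm = 1/5621 - 1/5822 = 6.14e-06
1/Vf - 1/Vm = 1/1500 - 1/5822 = 0.0004949
phi = 6.14e-06 / 0.0004949 = 0.0124

0.0124


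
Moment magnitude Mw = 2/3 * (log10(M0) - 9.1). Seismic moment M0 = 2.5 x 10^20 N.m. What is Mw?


log10(M0) = log10(2.5 x 10^20) = 20.3979
Mw = 2/3 * (20.3979 - 9.1)
= 2/3 * 11.2979
= 7.53

7.53


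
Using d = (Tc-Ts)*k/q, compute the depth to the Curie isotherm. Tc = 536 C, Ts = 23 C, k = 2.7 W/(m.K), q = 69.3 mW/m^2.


T_Curie - T_surf = 536 - 23 = 513 C
Convert q to W/m^2: 69.3 mW/m^2 = 0.0693 W/m^2
d = 513 * 2.7 / 0.0693 = 19987.01 m

19987.01


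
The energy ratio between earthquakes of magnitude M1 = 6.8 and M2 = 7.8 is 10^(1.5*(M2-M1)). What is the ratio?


M2 - M1 = 7.8 - 6.8 = 1.0
1.5 * 1.0 = 1.5
ratio = 10^1.5 = 31.62

31.62
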